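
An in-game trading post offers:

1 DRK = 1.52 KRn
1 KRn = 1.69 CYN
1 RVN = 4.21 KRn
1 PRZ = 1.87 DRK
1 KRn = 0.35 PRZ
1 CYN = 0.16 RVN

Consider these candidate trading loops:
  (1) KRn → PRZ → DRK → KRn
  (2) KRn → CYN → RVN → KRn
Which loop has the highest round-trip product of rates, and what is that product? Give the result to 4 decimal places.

(1) 0.35 × 1.87 × 1.52 = 0.99484
(2) 1.69 × 0.16 × 4.21 = 1.13838
Highest is cycle (2) at 1.1384 (>1, arbitrage).

1.1384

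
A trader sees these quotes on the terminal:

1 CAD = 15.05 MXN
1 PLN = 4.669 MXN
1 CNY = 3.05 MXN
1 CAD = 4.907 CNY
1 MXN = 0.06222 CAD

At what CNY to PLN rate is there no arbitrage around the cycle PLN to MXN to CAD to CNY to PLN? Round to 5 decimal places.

0.70150

Known legs of the cycle: 4.669 × 0.06222 × 4.907 = 1.42550891826
For no arbitrage the full-cycle product must be 1, so the missing rate is 1 / 1.42550891826 ≈ 0.7015039.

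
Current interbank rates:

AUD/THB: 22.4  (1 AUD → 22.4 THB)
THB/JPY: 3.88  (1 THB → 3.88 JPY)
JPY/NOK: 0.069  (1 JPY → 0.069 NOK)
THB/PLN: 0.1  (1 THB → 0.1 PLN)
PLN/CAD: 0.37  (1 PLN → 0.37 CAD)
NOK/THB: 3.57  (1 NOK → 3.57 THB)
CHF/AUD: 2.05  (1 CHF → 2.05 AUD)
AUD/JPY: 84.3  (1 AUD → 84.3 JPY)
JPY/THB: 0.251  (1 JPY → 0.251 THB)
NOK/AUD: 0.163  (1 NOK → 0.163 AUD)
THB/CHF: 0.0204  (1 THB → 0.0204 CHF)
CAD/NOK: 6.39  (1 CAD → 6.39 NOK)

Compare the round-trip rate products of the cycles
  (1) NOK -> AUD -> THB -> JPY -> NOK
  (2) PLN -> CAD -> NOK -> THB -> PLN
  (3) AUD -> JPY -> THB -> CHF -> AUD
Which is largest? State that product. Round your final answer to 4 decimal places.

0.9775

(1) 0.163 × 22.4 × 3.88 × 0.069 = 0.97750
(2) 0.37 × 6.39 × 3.57 × 0.1 = 0.84406
(3) 84.3 × 0.251 × 0.0204 × 2.05 = 0.88488
Highest is cycle (1) at 0.9775 (≤1, no arbitrage).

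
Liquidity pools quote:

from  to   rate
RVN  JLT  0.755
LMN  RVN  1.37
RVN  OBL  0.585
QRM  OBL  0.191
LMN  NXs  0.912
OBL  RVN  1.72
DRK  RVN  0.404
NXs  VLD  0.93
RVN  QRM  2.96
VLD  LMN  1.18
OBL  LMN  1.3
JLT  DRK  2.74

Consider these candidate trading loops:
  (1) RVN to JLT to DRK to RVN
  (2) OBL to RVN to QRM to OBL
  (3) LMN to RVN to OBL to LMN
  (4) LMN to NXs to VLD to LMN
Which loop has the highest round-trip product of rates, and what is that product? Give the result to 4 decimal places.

1.0419

(1) 0.755 × 2.74 × 0.404 = 0.83575
(2) 1.72 × 2.96 × 0.191 = 0.97242
(3) 1.37 × 0.585 × 1.3 = 1.04189
(4) 0.912 × 0.93 × 1.18 = 1.00083
Highest is cycle (3) at 1.0419 (>1, arbitrage).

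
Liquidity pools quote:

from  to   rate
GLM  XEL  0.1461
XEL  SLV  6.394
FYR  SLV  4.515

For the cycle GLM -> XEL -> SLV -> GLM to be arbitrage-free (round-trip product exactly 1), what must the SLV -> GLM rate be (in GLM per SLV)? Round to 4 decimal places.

1.0705

Known legs of the cycle: 0.1461 × 6.394 = 0.9341634
For no arbitrage the full-cycle product must be 1, so the missing rate is 1 / 0.9341634 ≈ 1.070477.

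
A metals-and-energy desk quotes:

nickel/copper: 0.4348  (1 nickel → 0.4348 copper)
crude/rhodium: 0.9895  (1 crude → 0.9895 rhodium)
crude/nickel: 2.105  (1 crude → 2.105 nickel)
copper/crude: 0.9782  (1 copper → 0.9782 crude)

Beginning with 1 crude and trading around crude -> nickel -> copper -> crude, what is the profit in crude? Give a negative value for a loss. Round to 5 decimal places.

1 crude × 2.105 = 2.105 nickel
2.105 nickel × 0.4348 = 0.915254 copper
0.915254 copper × 0.9782 = 0.8953014628 crude
Net change: 0.8953014628 − 1 = -0.1046985372 crude

-0.10470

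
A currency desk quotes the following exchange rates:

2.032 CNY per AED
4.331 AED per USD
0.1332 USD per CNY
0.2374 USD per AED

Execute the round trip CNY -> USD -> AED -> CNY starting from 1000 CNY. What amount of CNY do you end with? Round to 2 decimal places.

1172.24

1000 CNY × 0.1332 = 133.2 USD
133.2 USD × 4.331 = 576.8892 AED
576.8892 AED × 2.032 = 1172.2388544 CNY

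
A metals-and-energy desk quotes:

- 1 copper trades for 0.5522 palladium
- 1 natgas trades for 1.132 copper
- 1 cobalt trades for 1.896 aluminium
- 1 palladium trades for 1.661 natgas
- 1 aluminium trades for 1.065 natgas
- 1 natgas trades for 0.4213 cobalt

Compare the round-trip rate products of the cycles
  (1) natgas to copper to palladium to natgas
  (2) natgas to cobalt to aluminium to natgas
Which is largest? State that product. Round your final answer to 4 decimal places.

(1) 1.132 × 0.5522 × 1.661 = 1.03828
(2) 0.4213 × 1.896 × 1.065 = 0.85071
Highest is cycle (1) at 1.0383 (>1, arbitrage).

1.0383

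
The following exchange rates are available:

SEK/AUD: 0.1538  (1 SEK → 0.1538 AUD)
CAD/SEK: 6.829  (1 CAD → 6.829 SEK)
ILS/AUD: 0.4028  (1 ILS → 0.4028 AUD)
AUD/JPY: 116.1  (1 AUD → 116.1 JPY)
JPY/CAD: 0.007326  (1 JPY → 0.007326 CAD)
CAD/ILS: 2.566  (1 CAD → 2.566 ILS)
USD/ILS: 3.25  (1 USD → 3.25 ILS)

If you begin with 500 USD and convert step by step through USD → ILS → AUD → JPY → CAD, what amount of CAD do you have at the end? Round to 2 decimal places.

556.73

500 USD × 3.25 = 1625 ILS
1625 ILS × 0.4028 = 654.55 AUD
654.55 AUD × 116.1 = 75993.255 JPY
75993.255 JPY × 0.007326 = 556.72658613 CAD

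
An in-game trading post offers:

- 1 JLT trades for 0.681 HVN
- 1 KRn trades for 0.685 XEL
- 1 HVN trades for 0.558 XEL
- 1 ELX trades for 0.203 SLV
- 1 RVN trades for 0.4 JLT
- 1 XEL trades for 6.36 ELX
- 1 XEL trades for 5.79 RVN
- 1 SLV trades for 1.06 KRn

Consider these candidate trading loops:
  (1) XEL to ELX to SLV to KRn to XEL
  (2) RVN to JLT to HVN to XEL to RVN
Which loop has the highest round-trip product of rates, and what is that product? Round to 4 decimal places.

0.9375

(1) 6.36 × 0.203 × 1.06 × 0.685 = 0.93745
(2) 0.4 × 0.681 × 0.558 × 5.79 = 0.88008
Highest is cycle (1) at 0.9375 (≤1, no arbitrage).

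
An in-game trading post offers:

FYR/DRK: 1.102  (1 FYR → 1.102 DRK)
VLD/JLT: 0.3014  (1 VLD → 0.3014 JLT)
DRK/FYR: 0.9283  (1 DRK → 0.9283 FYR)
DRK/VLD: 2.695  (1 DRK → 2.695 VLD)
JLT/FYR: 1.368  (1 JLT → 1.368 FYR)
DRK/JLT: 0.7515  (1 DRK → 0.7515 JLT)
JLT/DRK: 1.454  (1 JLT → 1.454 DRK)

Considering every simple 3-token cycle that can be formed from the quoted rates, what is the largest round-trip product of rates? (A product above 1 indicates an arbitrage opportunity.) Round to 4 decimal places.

1.1810

DRK→VLD→JLT→DRK: 2.695 × 0.3014 × 1.454 = 1.18104
DRK→JLT→FYR→DRK: 0.7515 × 1.368 × 1.102 = 1.13291
Maximum is DRK→VLD→JLT→DRK at 1.1810; arbitrage exists.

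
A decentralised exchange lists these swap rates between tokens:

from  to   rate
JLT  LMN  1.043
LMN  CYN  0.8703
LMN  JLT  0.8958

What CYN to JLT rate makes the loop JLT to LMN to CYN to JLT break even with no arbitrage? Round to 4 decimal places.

Known legs of the cycle: 1.043 × 0.8703 = 0.9077229
For no arbitrage the full-cycle product must be 1, so the missing rate is 1 / 0.9077229 ≈ 1.101658.

1.1017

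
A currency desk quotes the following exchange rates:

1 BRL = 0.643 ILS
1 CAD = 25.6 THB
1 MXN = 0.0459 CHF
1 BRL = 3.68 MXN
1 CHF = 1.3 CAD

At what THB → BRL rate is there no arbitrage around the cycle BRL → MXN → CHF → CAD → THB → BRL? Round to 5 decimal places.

0.17789

Known legs of the cycle: 3.68 × 0.0459 × 1.3 × 25.6 = 5.62139136
For no arbitrage the full-cycle product must be 1, so the missing rate is 1 / 5.62139136 ≈ 0.1778919.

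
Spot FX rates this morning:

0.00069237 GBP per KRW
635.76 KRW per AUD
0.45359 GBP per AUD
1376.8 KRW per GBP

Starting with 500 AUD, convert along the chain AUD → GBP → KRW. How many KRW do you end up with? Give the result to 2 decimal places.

312251.36

500 AUD × 0.45359 = 226.795 GBP
226.795 GBP × 1376.8 = 312251.356 KRW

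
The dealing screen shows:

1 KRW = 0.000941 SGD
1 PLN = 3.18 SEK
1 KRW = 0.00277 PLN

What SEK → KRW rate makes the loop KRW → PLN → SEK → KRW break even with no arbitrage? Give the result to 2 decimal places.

Known legs of the cycle: 0.00277 × 3.18 = 0.0088086
For no arbitrage the full-cycle product must be 1, so the missing rate is 1 / 0.0088086 ≈ 113.5254.

113.53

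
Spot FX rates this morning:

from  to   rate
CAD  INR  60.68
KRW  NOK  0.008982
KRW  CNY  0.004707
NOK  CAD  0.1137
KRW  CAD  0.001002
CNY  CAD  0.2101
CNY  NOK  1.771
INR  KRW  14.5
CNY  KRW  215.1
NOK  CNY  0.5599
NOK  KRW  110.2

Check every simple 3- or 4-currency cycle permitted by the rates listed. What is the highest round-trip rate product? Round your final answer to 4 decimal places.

CNY→KRW→NOK→CNY: 215.1 × 0.008982 × 0.5599 = 1.08174
CNY→NOK→KRW→CNY: 1.771 × 110.2 × 0.004707 = 0.91864
KRW→NOK→CAD→INR→KRW: 0.008982 × 0.1137 × 60.68 × 14.5 = 0.89856
KRW→CAD→INR→KRW: 0.001002 × 60.68 × 14.5 = 0.88162
CNY→CAD→INR→KRW→CNY: 0.2101 × 60.68 × 14.5 × 0.004707 = 0.87013
Maximum is CNY→KRW→NOK→CNY at 1.0817; arbitrage exists.

1.0817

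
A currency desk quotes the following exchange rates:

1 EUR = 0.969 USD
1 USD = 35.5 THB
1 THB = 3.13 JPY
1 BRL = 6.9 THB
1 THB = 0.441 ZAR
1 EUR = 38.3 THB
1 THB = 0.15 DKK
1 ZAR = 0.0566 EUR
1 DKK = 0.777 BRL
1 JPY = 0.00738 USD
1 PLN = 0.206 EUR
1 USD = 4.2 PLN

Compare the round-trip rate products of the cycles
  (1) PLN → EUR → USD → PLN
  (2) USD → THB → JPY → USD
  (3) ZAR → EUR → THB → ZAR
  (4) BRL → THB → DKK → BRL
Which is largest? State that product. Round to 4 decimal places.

(1) 0.206 × 0.969 × 4.2 = 0.83838
(2) 35.5 × 3.13 × 0.00738 = 0.82003
(3) 0.0566 × 38.3 × 0.441 = 0.95599
(4) 6.9 × 0.15 × 0.777 = 0.80420
Highest is cycle (3) at 0.9560 (≤1, no arbitrage).

0.9560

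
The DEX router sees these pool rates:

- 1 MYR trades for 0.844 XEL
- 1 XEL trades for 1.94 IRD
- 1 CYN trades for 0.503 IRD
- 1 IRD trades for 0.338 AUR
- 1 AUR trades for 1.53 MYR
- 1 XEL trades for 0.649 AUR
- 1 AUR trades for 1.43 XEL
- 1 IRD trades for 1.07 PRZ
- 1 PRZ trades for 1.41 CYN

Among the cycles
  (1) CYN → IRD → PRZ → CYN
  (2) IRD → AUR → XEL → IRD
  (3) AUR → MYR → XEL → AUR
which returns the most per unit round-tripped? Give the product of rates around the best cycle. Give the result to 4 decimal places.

0.9377

(1) 0.503 × 1.07 × 1.41 = 0.75888
(2) 0.338 × 1.43 × 1.94 = 0.93768
(3) 1.53 × 0.844 × 0.649 = 0.83807
Highest is cycle (2) at 0.9377 (≤1, no arbitrage).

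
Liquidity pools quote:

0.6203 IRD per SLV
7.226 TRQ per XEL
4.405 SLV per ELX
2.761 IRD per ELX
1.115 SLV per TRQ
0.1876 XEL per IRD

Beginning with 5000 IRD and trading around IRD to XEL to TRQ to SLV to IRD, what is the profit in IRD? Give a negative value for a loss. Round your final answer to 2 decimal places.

-312.11

5000 IRD × 0.1876 = 938 XEL
938 XEL × 7.226 = 6777.988 TRQ
6777.988 TRQ × 1.115 = 7557.45662 SLV
7557.45662 SLV × 0.6203 = 4687.890341386 IRD
Net change: 4687.890341386 − 5000 = -312.109658614 IRD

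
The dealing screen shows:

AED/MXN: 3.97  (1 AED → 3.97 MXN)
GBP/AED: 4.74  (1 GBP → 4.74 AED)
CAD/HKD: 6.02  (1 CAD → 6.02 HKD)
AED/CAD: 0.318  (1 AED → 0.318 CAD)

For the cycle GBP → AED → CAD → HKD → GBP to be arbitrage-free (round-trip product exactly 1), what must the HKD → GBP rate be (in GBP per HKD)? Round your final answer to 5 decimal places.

Known legs of the cycle: 4.74 × 0.318 × 6.02 = 9.0740664
For no arbitrage the full-cycle product must be 1, so the missing rate is 1 / 9.0740664 ≈ 0.1102042.

0.11020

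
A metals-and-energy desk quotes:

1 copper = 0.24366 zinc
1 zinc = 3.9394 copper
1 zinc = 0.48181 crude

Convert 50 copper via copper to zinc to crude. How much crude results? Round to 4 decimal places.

5.8699

50 copper × 0.24366 = 12.183 zinc
12.183 zinc × 0.48181 = 5.86989123 crude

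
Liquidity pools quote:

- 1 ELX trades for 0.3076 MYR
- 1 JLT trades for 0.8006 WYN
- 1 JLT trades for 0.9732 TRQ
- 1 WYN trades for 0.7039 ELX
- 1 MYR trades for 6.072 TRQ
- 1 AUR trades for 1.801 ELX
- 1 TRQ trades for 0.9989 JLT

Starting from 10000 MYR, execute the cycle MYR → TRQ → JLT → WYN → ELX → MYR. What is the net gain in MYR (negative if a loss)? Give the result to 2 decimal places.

513.97

10000 MYR × 6.072 = 60720 TRQ
60720 TRQ × 0.9989 = 60653.208 JLT
60653.208 JLT × 0.8006 = 48558.9583248 WYN
48558.9583248 WYN × 0.7039 = 34180.65076482672 ELX
34180.65076482672 ELX × 0.3076 = 10513.968175260699072 MYR
Net change: 10513.968175260699072 − 10000 = 513.968175260699072 MYR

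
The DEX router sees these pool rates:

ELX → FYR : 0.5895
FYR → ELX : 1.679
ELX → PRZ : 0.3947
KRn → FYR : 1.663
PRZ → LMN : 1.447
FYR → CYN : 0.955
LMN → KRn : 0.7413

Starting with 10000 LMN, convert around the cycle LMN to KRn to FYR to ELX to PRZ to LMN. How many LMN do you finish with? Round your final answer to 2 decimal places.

11821.50

10000 LMN × 0.7413 = 7413 KRn
7413 KRn × 1.663 = 12327.819 FYR
12327.819 FYR × 1.679 = 20698.408101 ELX
20698.408101 ELX × 0.3947 = 8169.6616774647 PRZ
8169.6616774647 PRZ × 1.447 = 11821.5004472914209 LMN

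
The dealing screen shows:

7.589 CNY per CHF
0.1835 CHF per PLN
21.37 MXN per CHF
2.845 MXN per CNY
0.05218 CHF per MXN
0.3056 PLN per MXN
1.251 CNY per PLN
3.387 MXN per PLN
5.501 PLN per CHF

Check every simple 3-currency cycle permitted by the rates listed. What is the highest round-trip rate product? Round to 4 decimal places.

PLN→CHF→MXN→PLN: 0.1835 × 21.37 × 0.3056 = 1.19838
CHF→CNY→MXN→CHF: 7.589 × 2.845 × 0.05218 = 1.12660
PLN→CNY→MXN→PLN: 1.251 × 2.845 × 0.3056 = 1.08766
PLN→MXN→CHF→PLN: 3.387 × 0.05218 × 5.501 = 0.97221
Maximum is PLN→CHF→MXN→PLN at 1.1984; arbitrage exists.

1.1984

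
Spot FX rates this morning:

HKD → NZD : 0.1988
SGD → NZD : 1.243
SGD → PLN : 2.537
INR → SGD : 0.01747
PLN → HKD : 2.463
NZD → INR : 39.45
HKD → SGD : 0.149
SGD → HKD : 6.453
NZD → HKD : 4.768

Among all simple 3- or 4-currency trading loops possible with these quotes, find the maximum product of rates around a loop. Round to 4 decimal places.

0.9310

SGD→PLN→HKD→SGD: 2.537 × 2.463 × 0.149 = 0.93105
INR→SGD→HKD→NZD→INR: 0.01747 × 6.453 × 0.1988 × 39.45 = 0.88413
SGD→NZD→HKD→SGD: 1.243 × 4.768 × 0.149 = 0.88307
INR→SGD→NZD→INR: 0.01747 × 1.243 × 39.45 = 0.85667
Maximum is SGD→PLN→HKD→SGD at 0.9310; no arbitrage — every cycle loses value.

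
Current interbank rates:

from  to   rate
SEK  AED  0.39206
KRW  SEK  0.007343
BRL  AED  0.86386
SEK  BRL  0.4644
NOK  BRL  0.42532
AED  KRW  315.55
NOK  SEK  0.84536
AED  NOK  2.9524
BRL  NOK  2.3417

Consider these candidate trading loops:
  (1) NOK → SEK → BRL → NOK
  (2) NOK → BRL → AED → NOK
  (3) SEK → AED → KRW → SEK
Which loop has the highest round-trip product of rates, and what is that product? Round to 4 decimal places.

1.0848

(1) 0.84536 × 0.4644 × 2.3417 = 0.91932
(2) 0.42532 × 0.86386 × 2.9524 = 1.08476
(3) 0.39206 × 315.55 × 0.007343 = 0.90844
Highest is cycle (2) at 1.0848 (>1, arbitrage).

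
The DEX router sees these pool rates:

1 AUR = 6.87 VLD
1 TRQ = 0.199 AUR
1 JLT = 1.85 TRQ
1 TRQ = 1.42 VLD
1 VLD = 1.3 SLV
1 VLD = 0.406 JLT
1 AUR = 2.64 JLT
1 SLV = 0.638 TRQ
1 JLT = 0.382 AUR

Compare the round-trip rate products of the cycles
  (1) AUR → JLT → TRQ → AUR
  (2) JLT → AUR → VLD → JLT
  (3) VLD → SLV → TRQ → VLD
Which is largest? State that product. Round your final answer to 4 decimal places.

1.1777

(1) 2.64 × 1.85 × 0.199 = 0.97192
(2) 0.382 × 6.87 × 0.406 = 1.06548
(3) 1.3 × 0.638 × 1.42 = 1.17775
Highest is cycle (3) at 1.1777 (>1, arbitrage).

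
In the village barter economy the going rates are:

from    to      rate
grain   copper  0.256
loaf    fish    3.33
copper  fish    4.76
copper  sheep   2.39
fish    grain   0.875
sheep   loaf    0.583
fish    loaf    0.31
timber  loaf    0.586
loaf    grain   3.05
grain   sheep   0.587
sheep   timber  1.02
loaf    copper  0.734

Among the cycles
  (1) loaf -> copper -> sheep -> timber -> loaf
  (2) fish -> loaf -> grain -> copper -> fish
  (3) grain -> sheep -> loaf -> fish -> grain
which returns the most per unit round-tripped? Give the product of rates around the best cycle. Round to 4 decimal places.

(1) 0.734 × 2.39 × 1.02 × 0.586 = 1.04856
(2) 0.31 × 3.05 × 0.256 × 4.76 = 1.15215
(3) 0.587 × 0.583 × 3.33 × 0.875 = 0.99715
Highest is cycle (2) at 1.1521 (>1, arbitrage).

1.1521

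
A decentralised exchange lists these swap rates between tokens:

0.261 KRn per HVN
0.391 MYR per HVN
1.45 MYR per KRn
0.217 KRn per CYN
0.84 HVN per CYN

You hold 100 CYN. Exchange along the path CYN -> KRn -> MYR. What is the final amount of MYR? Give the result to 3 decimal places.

100 CYN × 0.217 = 21.7 KRn
21.7 KRn × 1.45 = 31.465 MYR

31.465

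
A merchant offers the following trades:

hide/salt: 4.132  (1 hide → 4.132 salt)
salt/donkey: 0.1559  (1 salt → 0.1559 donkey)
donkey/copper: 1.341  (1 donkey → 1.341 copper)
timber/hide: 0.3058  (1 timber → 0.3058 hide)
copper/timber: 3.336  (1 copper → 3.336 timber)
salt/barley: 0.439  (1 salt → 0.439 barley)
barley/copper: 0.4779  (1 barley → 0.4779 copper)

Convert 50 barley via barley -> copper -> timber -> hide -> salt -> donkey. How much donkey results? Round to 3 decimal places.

50 barley × 0.4779 = 23.895 copper
23.895 copper × 3.336 = 79.71372 timber
79.71372 timber × 0.3058 = 24.376455576 hide
24.376455576 hide × 4.132 = 100.723514440032 salt
100.723514440032 salt × 0.1559 = 15.7027959012009888 donkey

15.703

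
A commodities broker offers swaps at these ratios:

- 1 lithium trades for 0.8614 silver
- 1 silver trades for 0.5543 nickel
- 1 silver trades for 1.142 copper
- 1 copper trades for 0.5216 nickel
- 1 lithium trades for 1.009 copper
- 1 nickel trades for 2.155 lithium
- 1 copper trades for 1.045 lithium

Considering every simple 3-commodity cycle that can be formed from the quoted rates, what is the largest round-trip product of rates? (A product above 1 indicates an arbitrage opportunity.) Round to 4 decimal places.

nickel→lithium→copper→nickel: 2.155 × 1.009 × 0.5216 = 1.13416
nickel→lithium→silver→nickel: 2.155 × 0.8614 × 0.5543 = 1.02896
copper→lithium→silver→copper: 1.045 × 0.8614 × 1.142 = 1.02799
Maximum is nickel→lithium→copper→nickel at 1.1342; arbitrage exists.

1.1342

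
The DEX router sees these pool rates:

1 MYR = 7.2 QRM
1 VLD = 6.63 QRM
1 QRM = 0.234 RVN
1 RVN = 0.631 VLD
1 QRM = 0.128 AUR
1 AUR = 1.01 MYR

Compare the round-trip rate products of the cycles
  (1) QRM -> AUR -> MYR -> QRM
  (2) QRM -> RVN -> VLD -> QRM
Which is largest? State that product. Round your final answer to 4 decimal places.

(1) 0.128 × 1.01 × 7.2 = 0.93082
(2) 0.234 × 0.631 × 6.63 = 0.97895
Highest is cycle (2) at 0.9789 (≤1, no arbitrage).

0.9789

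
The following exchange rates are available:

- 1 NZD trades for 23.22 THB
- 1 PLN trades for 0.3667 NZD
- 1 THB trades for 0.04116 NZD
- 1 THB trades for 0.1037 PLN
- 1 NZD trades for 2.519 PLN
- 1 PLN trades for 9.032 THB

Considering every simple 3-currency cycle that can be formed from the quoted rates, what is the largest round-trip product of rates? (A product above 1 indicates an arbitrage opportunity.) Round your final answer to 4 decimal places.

0.9365

NZD→PLN→THB→NZD: 2.519 × 9.032 × 0.04116 = 0.93646
NZD→THB→PLN→NZD: 23.22 × 0.1037 × 0.3667 = 0.88298
Maximum is NZD→PLN→THB→NZD at 0.9365; no arbitrage — every cycle loses value.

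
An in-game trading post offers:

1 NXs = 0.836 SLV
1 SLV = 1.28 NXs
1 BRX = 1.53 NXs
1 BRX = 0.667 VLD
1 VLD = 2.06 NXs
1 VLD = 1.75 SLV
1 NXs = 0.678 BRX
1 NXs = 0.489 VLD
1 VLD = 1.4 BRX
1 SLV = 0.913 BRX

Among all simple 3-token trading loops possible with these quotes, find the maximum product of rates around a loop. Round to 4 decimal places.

1.1678

BRX→NXs→SLV→BRX: 1.53 × 0.836 × 0.913 = 1.16780
NXs→VLD→SLV→NXs: 0.489 × 1.75 × 1.28 = 1.09536
BRX→VLD→SLV→BRX: 0.667 × 1.75 × 0.913 = 1.06570
BRX→NXs→VLD→BRX: 1.53 × 0.489 × 1.4 = 1.04744
BRX→VLD→NXs→BRX: 0.667 × 2.06 × 0.678 = 0.93159
Maximum is BRX→NXs→SLV→BRX at 1.1678; arbitrage exists.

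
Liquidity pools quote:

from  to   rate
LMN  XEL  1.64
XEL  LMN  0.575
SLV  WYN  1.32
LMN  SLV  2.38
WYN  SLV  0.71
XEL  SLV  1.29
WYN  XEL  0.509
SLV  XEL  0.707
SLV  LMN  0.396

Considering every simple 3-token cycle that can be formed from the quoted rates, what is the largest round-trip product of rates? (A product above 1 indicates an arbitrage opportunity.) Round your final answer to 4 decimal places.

SLV→XEL→LMN→SLV: 0.707 × 0.575 × 2.38 = 0.96753
WYN→XEL→SLV→WYN: 0.509 × 1.29 × 1.32 = 0.86673
SLV→LMN→XEL→SLV: 0.396 × 1.64 × 1.29 = 0.83778
Maximum is SLV→XEL→LMN→SLV at 0.9675; no arbitrage — every cycle loses value.

0.9675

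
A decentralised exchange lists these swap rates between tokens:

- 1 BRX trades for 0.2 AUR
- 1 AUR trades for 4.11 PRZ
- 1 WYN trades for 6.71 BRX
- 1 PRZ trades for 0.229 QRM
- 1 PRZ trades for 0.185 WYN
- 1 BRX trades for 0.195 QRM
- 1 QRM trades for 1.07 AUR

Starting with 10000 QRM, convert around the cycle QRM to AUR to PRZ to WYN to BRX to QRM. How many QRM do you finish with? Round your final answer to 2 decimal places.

10645.22

10000 QRM × 1.07 = 10700 AUR
10700 AUR × 4.11 = 43977 PRZ
43977 PRZ × 0.185 = 8135.745 WYN
8135.745 WYN × 6.71 = 54590.84895 BRX
54590.84895 BRX × 0.195 = 10645.21554525 QRM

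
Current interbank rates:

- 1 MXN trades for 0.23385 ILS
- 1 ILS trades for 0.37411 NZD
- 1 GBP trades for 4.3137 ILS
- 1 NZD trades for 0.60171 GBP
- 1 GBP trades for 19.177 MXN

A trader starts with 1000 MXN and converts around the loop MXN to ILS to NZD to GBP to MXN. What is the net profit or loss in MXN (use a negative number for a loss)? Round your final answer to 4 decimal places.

1000 MXN × 0.23385 = 233.85 ILS
233.85 ILS × 0.37411 = 87.4856235 NZD
87.4856235 NZD × 0.60171 = 52.640974516185 GBP
52.640974516185 GBP × 19.177 = 1009.495968296879745 MXN
Net change: 1009.495968296879745 − 1000 = 9.495968296879745 MXN

9.4960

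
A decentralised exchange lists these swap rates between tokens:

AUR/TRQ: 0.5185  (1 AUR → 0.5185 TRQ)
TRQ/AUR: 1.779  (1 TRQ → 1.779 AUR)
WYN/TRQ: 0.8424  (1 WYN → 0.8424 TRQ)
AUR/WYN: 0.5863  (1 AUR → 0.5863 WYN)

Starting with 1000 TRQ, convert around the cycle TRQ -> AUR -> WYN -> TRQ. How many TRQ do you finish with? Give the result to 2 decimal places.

1000 TRQ × 1.779 = 1779 AUR
1779 AUR × 0.5863 = 1043.0277 WYN
1043.0277 WYN × 0.8424 = 878.64653448 TRQ

878.65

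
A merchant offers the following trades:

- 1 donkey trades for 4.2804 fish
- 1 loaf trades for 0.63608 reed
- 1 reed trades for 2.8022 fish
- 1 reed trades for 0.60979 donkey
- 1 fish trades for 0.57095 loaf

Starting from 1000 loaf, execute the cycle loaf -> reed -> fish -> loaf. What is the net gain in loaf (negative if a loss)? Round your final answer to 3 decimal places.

1000 loaf × 0.63608 = 636.08 reed
636.08 reed × 2.8022 = 1782.423376 fish
1782.423376 fish × 0.57095 = 1017.6746265272 loaf
Net change: 1017.6746265272 − 1000 = 17.6746265272 loaf

17.675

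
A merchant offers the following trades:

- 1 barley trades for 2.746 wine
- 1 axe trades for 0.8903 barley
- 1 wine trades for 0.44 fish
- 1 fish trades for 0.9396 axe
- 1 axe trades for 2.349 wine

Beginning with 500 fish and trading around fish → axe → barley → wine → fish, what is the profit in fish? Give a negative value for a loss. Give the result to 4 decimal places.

5.3620

500 fish × 0.9396 = 469.8 axe
469.8 axe × 0.8903 = 418.26294 barley
418.26294 barley × 2.746 = 1148.55003324 wine
1148.55003324 wine × 0.44 = 505.3620146256 fish
Net change: 505.3620146256 − 500 = 5.3620146256 fish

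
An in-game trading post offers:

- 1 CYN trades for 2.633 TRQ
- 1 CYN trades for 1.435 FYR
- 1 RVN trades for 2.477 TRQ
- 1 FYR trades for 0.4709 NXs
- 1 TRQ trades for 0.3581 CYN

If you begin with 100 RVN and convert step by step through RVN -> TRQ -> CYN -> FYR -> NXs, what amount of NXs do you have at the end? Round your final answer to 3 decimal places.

59.939

100 RVN × 2.477 = 247.7 TRQ
247.7 TRQ × 0.3581 = 88.70137 CYN
88.70137 CYN × 1.435 = 127.28646595 FYR
127.28646595 FYR × 0.4709 = 59.939196815855 NXs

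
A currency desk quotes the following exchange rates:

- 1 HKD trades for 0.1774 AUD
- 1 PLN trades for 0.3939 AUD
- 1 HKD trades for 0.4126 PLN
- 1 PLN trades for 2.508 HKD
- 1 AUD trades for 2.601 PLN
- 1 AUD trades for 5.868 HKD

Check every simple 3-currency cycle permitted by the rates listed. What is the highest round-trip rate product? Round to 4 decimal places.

PLN→HKD→AUD→PLN: 2.508 × 0.1774 × 2.601 = 1.15723
PLN→AUD→HKD→PLN: 0.3939 × 5.868 × 0.4126 = 0.95369
Maximum is PLN→HKD→AUD→PLN at 1.1572; arbitrage exists.

1.1572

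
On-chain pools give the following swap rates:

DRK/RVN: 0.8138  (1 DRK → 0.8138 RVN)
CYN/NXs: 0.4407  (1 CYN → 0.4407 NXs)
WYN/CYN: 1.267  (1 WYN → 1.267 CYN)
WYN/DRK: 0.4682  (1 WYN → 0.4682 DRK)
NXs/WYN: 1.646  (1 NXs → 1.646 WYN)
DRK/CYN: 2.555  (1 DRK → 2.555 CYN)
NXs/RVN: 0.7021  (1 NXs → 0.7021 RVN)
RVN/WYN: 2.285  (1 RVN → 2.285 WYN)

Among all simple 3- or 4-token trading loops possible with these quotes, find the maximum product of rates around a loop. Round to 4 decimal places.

CYN→NXs→WYN→CYN: 0.4407 × 1.646 × 1.267 = 0.91907
CYN→NXs→RVN→WYN→CYN: 0.4407 × 0.7021 × 2.285 × 1.267 = 0.89579
DRK→RVN→WYN→DRK: 0.8138 × 2.285 × 0.4682 = 0.87063
DRK→CYN→NXs→WYN→DRK: 2.555 × 0.4407 × 1.646 × 0.4682 = 0.86775
Maximum is CYN→NXs→WYN→CYN at 0.9191; no arbitrage — every cycle loses value.

0.9191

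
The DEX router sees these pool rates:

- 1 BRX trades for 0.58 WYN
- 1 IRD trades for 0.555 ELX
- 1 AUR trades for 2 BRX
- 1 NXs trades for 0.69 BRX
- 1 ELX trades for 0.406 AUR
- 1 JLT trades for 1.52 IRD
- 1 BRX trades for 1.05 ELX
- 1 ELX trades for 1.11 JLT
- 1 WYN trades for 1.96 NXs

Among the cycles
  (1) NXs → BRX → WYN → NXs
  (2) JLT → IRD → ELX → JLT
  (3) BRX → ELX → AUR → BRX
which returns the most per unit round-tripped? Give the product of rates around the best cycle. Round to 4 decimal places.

0.9364

(1) 0.69 × 0.58 × 1.96 = 0.78439
(2) 1.52 × 0.555 × 1.11 = 0.93640
(3) 1.05 × 0.406 × 2 = 0.85260
Highest is cycle (2) at 0.9364 (≤1, no arbitrage).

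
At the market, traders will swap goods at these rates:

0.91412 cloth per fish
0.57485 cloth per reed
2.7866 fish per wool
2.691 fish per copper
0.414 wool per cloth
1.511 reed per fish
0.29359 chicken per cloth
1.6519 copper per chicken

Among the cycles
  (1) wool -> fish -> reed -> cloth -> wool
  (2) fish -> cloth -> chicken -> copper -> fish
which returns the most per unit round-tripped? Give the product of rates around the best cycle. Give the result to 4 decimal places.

1.1930

(1) 2.7866 × 1.511 × 0.57485 × 0.414 = 1.00206
(2) 0.91412 × 0.29359 × 1.6519 × 2.691 = 1.19300
Highest is cycle (2) at 1.1930 (>1, arbitrage).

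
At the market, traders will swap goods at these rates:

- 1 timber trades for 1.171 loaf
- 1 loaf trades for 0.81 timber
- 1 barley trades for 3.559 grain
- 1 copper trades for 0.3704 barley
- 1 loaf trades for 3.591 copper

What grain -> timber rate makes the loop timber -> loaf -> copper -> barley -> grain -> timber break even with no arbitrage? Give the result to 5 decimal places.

0.18040

Known legs of the cycle: 1.171 × 3.591 × 0.3704 × 3.559 = 5.5433368014696
For no arbitrage the full-cycle product must be 1, so the missing rate is 1 / 5.5433368014696 ≈ 0.1803968.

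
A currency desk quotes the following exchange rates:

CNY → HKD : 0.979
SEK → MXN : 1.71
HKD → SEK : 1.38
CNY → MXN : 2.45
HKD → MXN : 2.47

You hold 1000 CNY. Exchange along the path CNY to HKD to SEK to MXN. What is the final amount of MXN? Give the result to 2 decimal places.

2310.24

1000 CNY × 0.979 = 979 HKD
979 HKD × 1.38 = 1351.02 SEK
1351.02 SEK × 1.71 = 2310.2442 MXN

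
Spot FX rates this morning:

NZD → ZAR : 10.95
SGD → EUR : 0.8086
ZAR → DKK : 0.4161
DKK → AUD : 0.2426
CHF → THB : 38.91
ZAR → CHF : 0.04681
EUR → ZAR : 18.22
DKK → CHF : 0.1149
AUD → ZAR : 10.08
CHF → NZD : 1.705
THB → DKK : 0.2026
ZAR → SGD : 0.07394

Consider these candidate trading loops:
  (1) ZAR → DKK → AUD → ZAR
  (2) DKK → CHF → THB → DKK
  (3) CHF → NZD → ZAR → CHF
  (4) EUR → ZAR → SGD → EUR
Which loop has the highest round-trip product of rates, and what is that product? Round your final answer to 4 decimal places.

(1) 0.4161 × 0.2426 × 10.08 = 1.01753
(2) 0.1149 × 38.91 × 0.2026 = 0.90578
(3) 1.705 × 10.95 × 0.04681 = 0.87393
(4) 18.22 × 0.07394 × 0.8086 = 1.08934
Highest is cycle (4) at 1.0893 (>1, arbitrage).

1.0893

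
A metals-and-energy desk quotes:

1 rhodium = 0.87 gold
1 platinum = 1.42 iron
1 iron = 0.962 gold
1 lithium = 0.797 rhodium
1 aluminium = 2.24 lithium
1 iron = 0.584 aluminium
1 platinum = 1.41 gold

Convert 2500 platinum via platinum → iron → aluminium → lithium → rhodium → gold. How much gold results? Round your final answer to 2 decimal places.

2500 platinum × 1.42 = 3550 iron
3550 iron × 0.584 = 2073.2 aluminium
2073.2 aluminium × 2.24 = 4643.968 lithium
4643.968 lithium × 0.797 = 3701.242496 rhodium
3701.242496 rhodium × 0.87 = 3220.08097152 gold

3220.08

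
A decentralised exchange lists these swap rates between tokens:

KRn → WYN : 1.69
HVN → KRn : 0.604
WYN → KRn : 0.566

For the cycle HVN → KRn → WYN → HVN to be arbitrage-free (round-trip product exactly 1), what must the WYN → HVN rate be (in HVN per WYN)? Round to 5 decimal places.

0.97966

Known legs of the cycle: 0.604 × 1.69 = 1.02076
For no arbitrage the full-cycle product must be 1, so the missing rate is 1 / 1.02076 ≈ 0.9796622.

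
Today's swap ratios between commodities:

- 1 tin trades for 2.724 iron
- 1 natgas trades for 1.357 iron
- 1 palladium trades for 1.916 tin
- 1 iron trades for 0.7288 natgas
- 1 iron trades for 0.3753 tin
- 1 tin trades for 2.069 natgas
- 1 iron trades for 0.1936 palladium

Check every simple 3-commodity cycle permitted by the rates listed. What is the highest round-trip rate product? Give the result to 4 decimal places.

1.0537

tin→natgas→iron→tin: 2.069 × 1.357 × 0.3753 = 1.05370
palladium→tin→iron→palladium: 1.916 × 2.724 × 0.1936 = 1.01043
Maximum is tin→natgas→iron→tin at 1.0537; arbitrage exists.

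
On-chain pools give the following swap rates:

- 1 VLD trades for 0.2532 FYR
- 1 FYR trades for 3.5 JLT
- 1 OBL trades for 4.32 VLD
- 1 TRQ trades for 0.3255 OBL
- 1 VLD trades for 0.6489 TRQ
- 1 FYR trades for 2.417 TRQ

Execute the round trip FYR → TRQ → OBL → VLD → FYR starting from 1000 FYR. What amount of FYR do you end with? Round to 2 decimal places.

860.55

1000 FYR × 2.417 = 2417 TRQ
2417 TRQ × 0.3255 = 786.7335 OBL
786.7335 OBL × 4.32 = 3398.68872 VLD
3398.68872 VLD × 0.2532 = 860.547983904 FYR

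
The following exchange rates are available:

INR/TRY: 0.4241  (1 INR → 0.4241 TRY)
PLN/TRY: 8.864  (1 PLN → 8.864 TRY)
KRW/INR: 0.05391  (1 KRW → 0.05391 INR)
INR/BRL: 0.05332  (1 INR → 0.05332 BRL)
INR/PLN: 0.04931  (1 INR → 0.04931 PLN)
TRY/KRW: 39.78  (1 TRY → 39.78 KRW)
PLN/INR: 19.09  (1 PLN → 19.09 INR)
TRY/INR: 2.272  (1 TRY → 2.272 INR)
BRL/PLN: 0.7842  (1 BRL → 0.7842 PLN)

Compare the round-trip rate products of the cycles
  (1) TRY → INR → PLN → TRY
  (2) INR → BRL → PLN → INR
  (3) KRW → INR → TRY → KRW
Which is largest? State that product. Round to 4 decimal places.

0.9931

(1) 2.272 × 0.04931 × 8.864 = 0.99305
(2) 0.05332 × 0.7842 × 19.09 = 0.79822
(3) 0.05391 × 0.4241 × 39.78 = 0.90950
Highest is cycle (1) at 0.9931 (≤1, no arbitrage).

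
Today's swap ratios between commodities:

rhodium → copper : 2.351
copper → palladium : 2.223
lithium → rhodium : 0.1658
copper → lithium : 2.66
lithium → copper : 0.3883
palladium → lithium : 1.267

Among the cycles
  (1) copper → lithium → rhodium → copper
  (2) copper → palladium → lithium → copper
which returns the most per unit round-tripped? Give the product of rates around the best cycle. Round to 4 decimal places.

(1) 2.66 × 0.1658 × 2.351 = 1.03686
(2) 2.223 × 1.267 × 0.3883 = 1.09366
Highest is cycle (2) at 1.0937 (>1, arbitrage).

1.0937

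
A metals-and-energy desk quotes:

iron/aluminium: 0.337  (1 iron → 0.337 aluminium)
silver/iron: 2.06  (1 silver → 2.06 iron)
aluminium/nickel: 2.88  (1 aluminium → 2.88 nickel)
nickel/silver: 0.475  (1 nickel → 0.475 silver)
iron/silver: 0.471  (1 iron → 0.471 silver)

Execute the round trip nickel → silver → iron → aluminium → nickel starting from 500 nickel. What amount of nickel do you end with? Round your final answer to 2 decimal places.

474.85

500 nickel × 0.475 = 237.5 silver
237.5 silver × 2.06 = 489.25 iron
489.25 iron × 0.337 = 164.87725 aluminium
164.87725 aluminium × 2.88 = 474.84648 nickel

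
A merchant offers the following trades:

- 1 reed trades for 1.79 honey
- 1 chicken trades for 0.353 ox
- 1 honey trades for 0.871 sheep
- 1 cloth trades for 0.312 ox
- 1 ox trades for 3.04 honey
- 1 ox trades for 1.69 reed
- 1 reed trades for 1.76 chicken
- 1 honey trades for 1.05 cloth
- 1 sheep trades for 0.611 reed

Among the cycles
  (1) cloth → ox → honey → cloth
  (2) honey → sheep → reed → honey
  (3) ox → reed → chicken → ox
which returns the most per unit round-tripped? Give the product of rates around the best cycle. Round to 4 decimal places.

(1) 0.312 × 3.04 × 1.05 = 0.99590
(2) 0.871 × 0.611 × 1.79 = 0.95260
(3) 1.69 × 1.76 × 0.353 = 1.04996
Highest is cycle (3) at 1.0500 (>1, arbitrage).

1.0500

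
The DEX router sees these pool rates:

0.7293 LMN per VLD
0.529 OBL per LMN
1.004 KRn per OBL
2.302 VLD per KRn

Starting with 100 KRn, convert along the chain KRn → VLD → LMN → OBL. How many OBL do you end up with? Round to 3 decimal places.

88.811

100 KRn × 2.302 = 230.2 VLD
230.2 VLD × 0.7293 = 167.88486 LMN
167.88486 LMN × 0.529 = 88.81109094 OBL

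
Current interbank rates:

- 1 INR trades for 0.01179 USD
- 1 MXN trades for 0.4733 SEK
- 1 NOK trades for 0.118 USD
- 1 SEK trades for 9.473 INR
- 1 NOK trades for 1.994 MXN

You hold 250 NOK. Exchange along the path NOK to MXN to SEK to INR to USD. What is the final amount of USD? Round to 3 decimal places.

250 NOK × 1.994 = 498.5 MXN
498.5 MXN × 0.4733 = 235.94005 SEK
235.94005 SEK × 9.473 = 2235.06009365 INR
2235.06009365 INR × 0.01179 = 26.3513585041335 USD

26.351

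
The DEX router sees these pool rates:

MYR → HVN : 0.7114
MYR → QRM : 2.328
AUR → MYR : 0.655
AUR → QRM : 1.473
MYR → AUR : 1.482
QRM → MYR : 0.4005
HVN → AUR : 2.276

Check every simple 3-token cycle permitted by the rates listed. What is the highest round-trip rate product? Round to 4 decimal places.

1.0605

MYR→HVN→AUR→MYR: 0.7114 × 2.276 × 0.655 = 1.06054
MYR→AUR→QRM→MYR: 1.482 × 1.473 × 0.4005 = 0.87429
Maximum is MYR→HVN→AUR→MYR at 1.0605; arbitrage exists.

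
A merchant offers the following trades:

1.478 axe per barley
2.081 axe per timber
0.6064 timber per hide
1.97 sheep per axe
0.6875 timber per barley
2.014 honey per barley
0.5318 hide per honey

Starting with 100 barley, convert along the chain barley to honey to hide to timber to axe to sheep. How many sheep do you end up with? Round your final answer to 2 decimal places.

266.26

100 barley × 2.014 = 201.4 honey
201.4 honey × 0.5318 = 107.10452 hide
107.10452 hide × 0.6064 = 64.948180928 timber
64.948180928 timber × 2.081 = 135.157164511168 axe
135.157164511168 axe × 1.97 = 266.25961408700096 sheep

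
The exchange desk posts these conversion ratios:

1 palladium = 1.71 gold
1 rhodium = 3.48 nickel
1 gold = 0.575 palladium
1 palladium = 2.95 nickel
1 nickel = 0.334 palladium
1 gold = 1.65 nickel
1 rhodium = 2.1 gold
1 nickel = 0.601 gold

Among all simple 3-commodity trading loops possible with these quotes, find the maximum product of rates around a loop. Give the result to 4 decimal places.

palladium→nickel→gold→palladium: 2.95 × 0.601 × 0.575 = 1.01945
palladium→gold→nickel→palladium: 1.71 × 1.65 × 0.334 = 0.94238
Maximum is palladium→nickel→gold→palladium at 1.0194; arbitrage exists.

1.0194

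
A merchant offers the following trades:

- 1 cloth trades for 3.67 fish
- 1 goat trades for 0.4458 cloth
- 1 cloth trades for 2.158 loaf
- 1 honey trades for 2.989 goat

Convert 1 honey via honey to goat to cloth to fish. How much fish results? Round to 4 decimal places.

1 honey × 2.989 = 2.989 goat
2.989 goat × 0.4458 = 1.3324962 cloth
1.3324962 cloth × 3.67 = 4.890261054 fish

4.8903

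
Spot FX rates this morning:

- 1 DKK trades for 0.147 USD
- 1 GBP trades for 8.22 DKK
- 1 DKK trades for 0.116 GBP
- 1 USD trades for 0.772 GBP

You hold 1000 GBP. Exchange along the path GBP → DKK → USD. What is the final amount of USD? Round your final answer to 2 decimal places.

1208.34

1000 GBP × 8.22 = 8220 DKK
8220 DKK × 0.147 = 1208.34 USD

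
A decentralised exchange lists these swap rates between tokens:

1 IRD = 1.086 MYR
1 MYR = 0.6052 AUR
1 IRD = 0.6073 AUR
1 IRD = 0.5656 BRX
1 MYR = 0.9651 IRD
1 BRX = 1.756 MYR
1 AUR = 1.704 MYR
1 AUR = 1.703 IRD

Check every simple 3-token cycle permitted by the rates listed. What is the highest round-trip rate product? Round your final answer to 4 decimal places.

AUR→IRD→MYR→AUR: 1.703 × 1.086 × 0.6052 = 1.11929
AUR→MYR→IRD→AUR: 1.704 × 0.9651 × 0.6073 = 0.99872
BRX→MYR→IRD→BRX: 1.756 × 0.9651 × 0.5656 = 0.95853
Maximum is AUR→IRD→MYR→AUR at 1.1193; arbitrage exists.

1.1193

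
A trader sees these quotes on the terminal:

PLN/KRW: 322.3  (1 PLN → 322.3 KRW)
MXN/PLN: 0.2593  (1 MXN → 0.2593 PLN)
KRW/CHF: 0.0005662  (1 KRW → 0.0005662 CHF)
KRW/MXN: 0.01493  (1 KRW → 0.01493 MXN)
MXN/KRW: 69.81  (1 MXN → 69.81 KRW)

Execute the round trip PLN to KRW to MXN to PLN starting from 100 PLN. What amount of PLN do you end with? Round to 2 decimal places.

124.77

100 PLN × 322.3 = 32230 KRW
32230 KRW × 0.01493 = 481.1939 MXN
481.1939 MXN × 0.2593 = 124.77357827 PLN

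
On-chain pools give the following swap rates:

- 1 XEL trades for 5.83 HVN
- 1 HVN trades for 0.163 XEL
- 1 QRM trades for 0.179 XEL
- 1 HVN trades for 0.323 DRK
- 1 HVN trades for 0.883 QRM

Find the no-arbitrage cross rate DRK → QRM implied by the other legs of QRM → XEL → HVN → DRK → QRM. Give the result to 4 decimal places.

2.9667

Known legs of the cycle: 0.179 × 5.83 × 0.323 = 0.33707311
For no arbitrage the full-cycle product must be 1, so the missing rate is 1 / 0.33707311 ≈ 2.966715.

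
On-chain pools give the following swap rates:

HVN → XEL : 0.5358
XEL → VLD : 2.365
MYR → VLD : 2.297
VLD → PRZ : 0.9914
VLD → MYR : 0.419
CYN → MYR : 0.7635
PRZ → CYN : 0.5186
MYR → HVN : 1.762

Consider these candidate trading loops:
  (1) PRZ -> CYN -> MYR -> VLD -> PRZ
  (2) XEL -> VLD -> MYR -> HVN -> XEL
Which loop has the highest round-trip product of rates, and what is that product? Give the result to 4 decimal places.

(1) 0.5186 × 0.7635 × 2.297 × 0.9914 = 0.90168
(2) 2.365 × 0.419 × 1.762 × 0.5358 = 0.93552
Highest is cycle (2) at 0.9355 (≤1, no arbitrage).

0.9355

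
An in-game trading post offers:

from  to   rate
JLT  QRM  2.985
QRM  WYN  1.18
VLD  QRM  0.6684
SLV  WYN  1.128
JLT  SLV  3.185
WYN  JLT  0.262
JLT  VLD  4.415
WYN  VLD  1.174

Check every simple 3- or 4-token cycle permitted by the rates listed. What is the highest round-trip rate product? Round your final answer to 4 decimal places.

WYN→JLT→SLV→WYN: 0.262 × 3.185 × 1.128 = 0.94128
WYN→VLD→QRM→WYN: 1.174 × 0.6684 × 1.18 = 0.92595
WYN→JLT→QRM→WYN: 0.262 × 2.985 × 1.18 = 0.92284
WYN→JLT→VLD→QRM→WYN: 0.262 × 4.415 × 0.6684 × 1.18 = 0.91233
Maximum is WYN→JLT→SLV→WYN at 0.9413; no arbitrage — every cycle loses value.

0.9413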